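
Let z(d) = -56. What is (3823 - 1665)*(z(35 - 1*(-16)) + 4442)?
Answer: 9464988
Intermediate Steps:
(3823 - 1665)*(z(35 - 1*(-16)) + 4442) = (3823 - 1665)*(-56 + 4442) = 2158*4386 = 9464988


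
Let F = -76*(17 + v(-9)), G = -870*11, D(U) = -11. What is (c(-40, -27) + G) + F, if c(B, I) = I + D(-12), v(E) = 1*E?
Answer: -10216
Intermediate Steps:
v(E) = E
G = -9570
c(B, I) = -11 + I (c(B, I) = I - 11 = -11 + I)
F = -608 (F = -76*(17 - 9) = -76*8 = -608)
(c(-40, -27) + G) + F = ((-11 - 27) - 9570) - 608 = (-38 - 9570) - 608 = -9608 - 608 = -10216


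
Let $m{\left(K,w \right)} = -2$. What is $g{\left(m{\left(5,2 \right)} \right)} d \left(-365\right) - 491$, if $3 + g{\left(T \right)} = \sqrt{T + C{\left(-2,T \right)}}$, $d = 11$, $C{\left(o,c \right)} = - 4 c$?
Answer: $11554 - 4015 \sqrt{6} \approx 1719.3$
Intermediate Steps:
$g{\left(T \right)} = -3 + \sqrt{3} \sqrt{- T}$ ($g{\left(T \right)} = -3 + \sqrt{T - 4 T} = -3 + \sqrt{- 3 T} = -3 + \sqrt{3} \sqrt{- T}$)
$g{\left(m{\left(5,2 \right)} \right)} d \left(-365\right) - 491 = \left(-3 + \sqrt{3} \sqrt{\left(-1\right) \left(-2\right)}\right) 11 \left(-365\right) - 491 = \left(-3 + \sqrt{3} \sqrt{2}\right) 11 \left(-365\right) - 491 = \left(-3 + \sqrt{6}\right) 11 \left(-365\right) - 491 = \left(-33 + 11 \sqrt{6}\right) \left(-365\right) - 491 = \left(12045 - 4015 \sqrt{6}\right) - 491 = 11554 - 4015 \sqrt{6}$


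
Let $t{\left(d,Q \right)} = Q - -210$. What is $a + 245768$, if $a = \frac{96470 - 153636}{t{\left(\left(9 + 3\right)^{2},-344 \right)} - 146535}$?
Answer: $\frac{36046603958}{146669} \approx 2.4577 \cdot 10^{5}$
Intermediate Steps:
$t{\left(d,Q \right)} = 210 + Q$ ($t{\left(d,Q \right)} = Q + 210 = 210 + Q$)
$a = \frac{57166}{146669}$ ($a = \frac{96470 - 153636}{\left(210 - 344\right) - 146535} = - \frac{57166}{-134 - 146535} = - \frac{57166}{-146669} = \left(-57166\right) \left(- \frac{1}{146669}\right) = \frac{57166}{146669} \approx 0.38976$)
$a + 245768 = \frac{57166}{146669} + 245768 = \frac{36046603958}{146669}$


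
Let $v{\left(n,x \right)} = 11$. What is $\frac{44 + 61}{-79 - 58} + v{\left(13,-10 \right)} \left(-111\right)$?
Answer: $- \frac{167382}{137} \approx -1221.8$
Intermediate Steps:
$\frac{44 + 61}{-79 - 58} + v{\left(13,-10 \right)} \left(-111\right) = \frac{44 + 61}{-79 - 58} + 11 \left(-111\right) = \frac{105}{-137} - 1221 = 105 \left(- \frac{1}{137}\right) - 1221 = - \frac{105}{137} - 1221 = - \frac{167382}{137}$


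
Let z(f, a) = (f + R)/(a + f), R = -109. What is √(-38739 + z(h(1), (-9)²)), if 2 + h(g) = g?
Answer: I*√619846/4 ≈ 196.83*I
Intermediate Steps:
h(g) = -2 + g
z(f, a) = (-109 + f)/(a + f) (z(f, a) = (f - 109)/(a + f) = (-109 + f)/(a + f))
√(-38739 + z(h(1), (-9)²)) = √(-38739 + (-109 + (-2 + 1))/((-9)² + (-2 + 1))) = √(-38739 + (-109 - 1)/(81 - 1)) = √(-38739 - 110/80) = √(-38739 + (1/80)*(-110)) = √(-38739 - 11/8) = √(-309923/8) = I*√619846/4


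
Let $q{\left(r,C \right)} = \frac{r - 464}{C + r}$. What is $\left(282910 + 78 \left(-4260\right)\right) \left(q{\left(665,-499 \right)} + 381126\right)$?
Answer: $- \frac{1561748783145}{83} \approx -1.8816 \cdot 10^{10}$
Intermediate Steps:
$q{\left(r,C \right)} = \frac{-464 + r}{C + r}$
$\left(282910 + 78 \left(-4260\right)\right) \left(q{\left(665,-499 \right)} + 381126\right) = \left(282910 + 78 \left(-4260\right)\right) \left(\frac{-464 + 665}{-499 + 665} + 381126\right) = \left(282910 - 332280\right) \left(\frac{1}{166} \cdot 201 + 381126\right) = - 49370 \left(\frac{1}{166} \cdot 201 + 381126\right) = - 49370 \left(\frac{201}{166} + 381126\right) = \left(-49370\right) \frac{63267117}{166} = - \frac{1561748783145}{83}$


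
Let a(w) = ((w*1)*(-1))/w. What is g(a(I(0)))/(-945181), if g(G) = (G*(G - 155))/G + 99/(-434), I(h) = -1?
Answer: 67803/410208554 ≈ 0.00016529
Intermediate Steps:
a(w) = -1 (a(w) = (w*(-1))/w = (-w)/w = -1)
g(G) = -67369/434 + G (g(G) = (G*(-155 + G))/G + 99*(-1/434) = (-155 + G) - 99/434 = -67369/434 + G)
g(a(I(0)))/(-945181) = (-67369/434 - 1)/(-945181) = -67803/434*(-1/945181) = 67803/410208554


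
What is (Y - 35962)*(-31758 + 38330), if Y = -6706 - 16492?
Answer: -388799520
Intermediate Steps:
Y = -23198
(Y - 35962)*(-31758 + 38330) = (-23198 - 35962)*(-31758 + 38330) = -59160*6572 = -388799520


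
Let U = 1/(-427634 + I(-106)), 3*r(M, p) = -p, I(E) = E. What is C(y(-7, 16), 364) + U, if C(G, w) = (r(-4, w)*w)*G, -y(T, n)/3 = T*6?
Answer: -2380301239681/427740 ≈ -5.5648e+6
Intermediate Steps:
y(T, n) = -18*T (y(T, n) = -3*T*6 = -18*T)
r(M, p) = -p/3 (r(M, p) = (-p)/3 = -p/3)
C(G, w) = -G*w²/3 (C(G, w) = ((-w/3)*w)*G = (-w²/3)*G = -G*w²/3)
U = -1/427740 (U = 1/(-427634 - 106) = 1/(-427740) = -1/427740 ≈ -2.3379e-6)
C(y(-7, 16), 364) + U = -⅓*(-18*(-7))*364² - 1/427740 = -⅓*126*132496 - 1/427740 = -5564832 - 1/427740 = -2380301239681/427740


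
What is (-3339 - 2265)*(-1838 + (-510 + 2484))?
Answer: -762144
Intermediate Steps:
(-3339 - 2265)*(-1838 + (-510 + 2484)) = -5604*(-1838 + 1974) = -5604*136 = -762144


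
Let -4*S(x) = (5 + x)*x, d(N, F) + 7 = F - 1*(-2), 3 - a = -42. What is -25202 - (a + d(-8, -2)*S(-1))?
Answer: -25240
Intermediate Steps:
a = 45 (a = 3 - 1*(-42) = 3 + 42 = 45)
d(N, F) = -5 + F (d(N, F) = -7 + (F - 1*(-2)) = -7 + (F + 2) = -7 + (2 + F) = -5 + F)
S(x) = -x*(5 + x)/4 (S(x) = -(5 + x)*x/4 = -x*(5 + x)/4)
-25202 - (a + d(-8, -2)*S(-1)) = -25202 - (45 + (-5 - 2)*(-¼*(-1)*(5 - 1))) = -25202 - (45 - (-7)*(-1)*4/4) = -25202 - (45 - 7*1) = -25202 - (45 - 7) = -25202 - 1*38 = -25202 - 38 = -25240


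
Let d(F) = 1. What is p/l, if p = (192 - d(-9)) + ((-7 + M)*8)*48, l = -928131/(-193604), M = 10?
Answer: 260010172/928131 ≈ 280.14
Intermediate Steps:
l = 928131/193604 (l = -928131*(-1/193604) = 928131/193604 ≈ 4.7940)
p = 1343 (p = (192 - 1*1) + ((-7 + 10)*8)*48 = (192 - 1) + (3*8)*48 = 191 + 24*48 = 191 + 1152 = 1343)
p/l = 1343/(928131/193604) = 1343*(193604/928131) = 260010172/928131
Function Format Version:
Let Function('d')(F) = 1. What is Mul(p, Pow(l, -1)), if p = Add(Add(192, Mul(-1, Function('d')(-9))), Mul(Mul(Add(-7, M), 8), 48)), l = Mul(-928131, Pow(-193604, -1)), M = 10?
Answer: Rational(260010172, 928131) ≈ 280.14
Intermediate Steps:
l = Rational(928131, 193604) (l = Mul(-928131, Rational(-1, 193604)) = Rational(928131, 193604) ≈ 4.7940)
p = 1343 (p = Add(Add(192, Mul(-1, 1)), Mul(Mul(Add(-7, 10), 8), 48)) = Add(Add(192, -1), Mul(Mul(3, 8), 48)) = Add(191, Mul(24, 48)) = Add(191, 1152) = 1343)
Mul(p, Pow(l, -1)) = Mul(1343, Pow(Rational(928131, 193604), -1)) = Mul(1343, Rational(193604, 928131)) = Rational(260010172, 928131)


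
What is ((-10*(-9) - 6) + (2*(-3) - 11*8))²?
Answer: 100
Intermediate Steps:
((-10*(-9) - 6) + (2*(-3) - 11*8))² = ((90 - 6) + (-6 - 88))² = (84 - 94)² = (-10)² = 100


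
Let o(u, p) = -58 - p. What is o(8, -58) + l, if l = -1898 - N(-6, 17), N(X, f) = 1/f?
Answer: -32267/17 ≈ -1898.1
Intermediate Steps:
l = -32267/17 (l = -1898 - 1/17 = -32267/17 ≈ -1898.1)
o(8, -58) + l = (-58 - 1*(-58)) - 32267/17 = (-58 + 58) - 32267/17 = 0 - 32267/17 = -32267/17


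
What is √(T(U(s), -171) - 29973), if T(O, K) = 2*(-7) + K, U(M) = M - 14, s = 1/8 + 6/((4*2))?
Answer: I*√30158 ≈ 173.66*I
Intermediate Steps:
s = 7/8 (s = 1*(⅛) + 6/8 = ⅛ + 6*(⅛) = ⅛ + ¾ = 7/8 ≈ 0.87500)
U(M) = -14 + M
T(O, K) = -14 + K
√(T(U(s), -171) - 29973) = √((-14 - 171) - 29973) = √(-185 - 29973) = √(-30158) = I*√30158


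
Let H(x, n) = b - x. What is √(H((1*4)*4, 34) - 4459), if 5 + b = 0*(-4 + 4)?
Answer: 8*I*√70 ≈ 66.933*I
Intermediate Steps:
b = -5 (b = -5 + 0*(-4 + 4) = -5 + 0*0 = -5 + 0 = -5)
H(x, n) = -5 - x
√(H((1*4)*4, 34) - 4459) = √((-5 - 1*4*4) - 4459) = √((-5 - 4*4) - 4459) = √((-5 - 1*16) - 4459) = √((-5 - 16) - 4459) = √(-21 - 4459) = √(-4480) = 8*I*√70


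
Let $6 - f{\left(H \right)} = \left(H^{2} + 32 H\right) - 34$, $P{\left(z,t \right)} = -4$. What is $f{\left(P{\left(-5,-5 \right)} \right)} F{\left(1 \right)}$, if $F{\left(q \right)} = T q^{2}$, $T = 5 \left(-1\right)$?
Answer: $-760$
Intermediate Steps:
$T = -5$
$F{\left(q \right)} = - 5 q^{2}$
$f{\left(H \right)} = 40 - H^{2} - 32 H$ ($f{\left(H \right)} = 6 - \left(\left(H^{2} + 32 H\right) - 34\right) = 6 - \left(-34 + H^{2} + 32 H\right) = 40 - H^{2} - 32 H$)
$f{\left(P{\left(-5,-5 \right)} \right)} F{\left(1 \right)} = \left(40 - \left(-4\right)^{2} - -128\right) \left(- 5 \cdot 1^{2}\right) = \left(40 - 16 + 128\right) \left(\left(-5\right) 1\right) = \left(40 - 16 + 128\right) \left(-5\right) = 152 \left(-5\right) = -760$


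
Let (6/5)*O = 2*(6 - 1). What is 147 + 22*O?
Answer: 991/3 ≈ 330.33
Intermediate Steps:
O = 25/3 (O = 5*(2*(6 - 1))/6 = 5*(2*5)/6 = (⅚)*10 = 25/3 ≈ 8.3333)
147 + 22*O = 147 + 22*(25/3) = 147 + 550/3 = 991/3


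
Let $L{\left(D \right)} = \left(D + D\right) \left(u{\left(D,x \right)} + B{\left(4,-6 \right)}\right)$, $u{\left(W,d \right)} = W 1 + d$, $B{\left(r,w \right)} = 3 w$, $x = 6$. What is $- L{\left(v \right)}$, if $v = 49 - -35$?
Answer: $-12096$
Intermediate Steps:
$v = 84$ ($v = 49 + 35 = 84$)
$u{\left(W,d \right)} = W + d$
$L{\left(D \right)} = 2 D \left(-12 + D\right)$ ($L{\left(D \right)} = \left(D + D\right) \left(\left(D + 6\right) + 3 \left(-6\right)\right) = 2 D \left(\left(6 + D\right) - 18\right) = 2 D \left(-12 + D\right)$)
$- L{\left(v \right)} = - 2 \cdot 84 \left(-12 + 84\right) = - 2 \cdot 84 \cdot 72 = \left(-1\right) 12096 = -12096$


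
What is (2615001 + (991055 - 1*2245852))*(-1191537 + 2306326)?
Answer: 1516340456956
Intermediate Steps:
(2615001 + (991055 - 1*2245852))*(-1191537 + 2306326) = (2615001 + (991055 - 2245852))*1114789 = (2615001 - 1254797)*1114789 = 1360204*1114789 = 1516340456956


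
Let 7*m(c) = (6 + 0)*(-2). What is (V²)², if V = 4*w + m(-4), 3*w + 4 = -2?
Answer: 21381376/2401 ≈ 8905.2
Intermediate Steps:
w = -2 (w = -4/3 + (⅓)*(-2) = -4/3 - ⅔ = -2)
m(c) = -12/7 (m(c) = ((6 + 0)*(-2))/7 = (6*(-2))/7 = (⅐)*(-12) = -12/7)
V = -68/7 (V = 4*(-2) - 12/7 = -8 - 12/7 = -68/7 ≈ -9.7143)
(V²)² = ((-68/7)²)² = (4624/49)² = 21381376/2401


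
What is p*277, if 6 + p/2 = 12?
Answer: 3324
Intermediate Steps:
p = 12 (p = -12 + 2*12 = -12 + 24 = 12)
p*277 = 12*277 = 3324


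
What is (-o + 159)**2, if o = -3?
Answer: 26244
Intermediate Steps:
(-o + 159)**2 = (-1*(-3) + 159)**2 = (3 + 159)**2 = 162**2 = 26244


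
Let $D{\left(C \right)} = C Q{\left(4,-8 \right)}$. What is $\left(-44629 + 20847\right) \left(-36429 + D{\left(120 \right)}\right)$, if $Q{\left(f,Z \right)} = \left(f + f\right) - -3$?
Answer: $834962238$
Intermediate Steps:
$Q{\left(f,Z \right)} = 3 + 2 f$ ($Q{\left(f,Z \right)} = 2 f + 3 = 3 + 2 f$)
$D{\left(C \right)} = 11 C$ ($D{\left(C \right)} = C \left(3 + 2 \cdot 4\right) = C \left(3 + 8\right) = C 11 = 11 C$)
$\left(-44629 + 20847\right) \left(-36429 + D{\left(120 \right)}\right) = \left(-44629 + 20847\right) \left(-36429 + 11 \cdot 120\right) = - 23782 \left(-36429 + 1320\right) = \left(-23782\right) \left(-35109\right) = 834962238$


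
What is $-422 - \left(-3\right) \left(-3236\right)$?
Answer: $-10130$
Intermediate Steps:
$-422 - \left(-3\right) \left(-3236\right) = -422 - 9708 = -10130$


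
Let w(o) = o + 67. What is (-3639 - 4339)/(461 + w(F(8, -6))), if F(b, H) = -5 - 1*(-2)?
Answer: -7978/525 ≈ -15.196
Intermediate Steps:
F(b, H) = -3 (F(b, H) = -5 + 2 = -3)
w(o) = 67 + o
(-3639 - 4339)/(461 + w(F(8, -6))) = (-3639 - 4339)/(461 + (67 - 3)) = -7978/(461 + 64) = -7978/525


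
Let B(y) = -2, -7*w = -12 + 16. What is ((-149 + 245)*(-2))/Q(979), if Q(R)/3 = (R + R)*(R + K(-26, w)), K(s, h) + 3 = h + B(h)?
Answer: -112/3335453 ≈ -3.3579e-5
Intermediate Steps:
w = -4/7 (w = -(-12 + 16)/7 = -⅐*4 = -4/7 ≈ -0.57143)
K(s, h) = -5 + h (K(s, h) = -3 + (h - 2) = -3 + (-2 + h) = -5 + h)
Q(R) = 6*R*(-39/7 + R) (Q(R) = 3*((R + R)*(R + (-5 - 4/7))) = 3*((2*R)*(R - 39/7)) = 3*((2*R)*(-39/7 + R)) = 3*(2*R*(-39/7 + R)) = 6*R*(-39/7 + R))
((-149 + 245)*(-2))/Q(979) = ((-149 + 245)*(-2))/(((6/7)*979*(-39 + 7*979))) = (96*(-2))/(((6/7)*979*(-39 + 6853))) = -192/((6/7)*979*6814) = -192/40025436/7 = -192*7/40025436 = -112/3335453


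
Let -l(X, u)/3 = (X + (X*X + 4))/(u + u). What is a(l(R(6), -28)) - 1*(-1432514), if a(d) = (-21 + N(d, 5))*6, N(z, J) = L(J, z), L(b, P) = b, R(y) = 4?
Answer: 1432418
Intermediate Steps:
l(X, u) = -3*(4 + X + X²)/(2*u) (l(X, u) = -3*(X + (X*X + 4))/(u + u) = -3*(X + (X² + 4))/(2*u) = -3*(X + (4 + X²))*1/(2*u) = -3*(4 + X + X²)*1/(2*u) = -3*(4 + X + X²)/(2*u))
N(z, J) = J
a(d) = -96 (a(d) = (-21 + 5)*6 = -16*6 = -96)
a(l(R(6), -28)) - 1*(-1432514) = -96 - 1*(-1432514) = -96 + 1432514 = 1432418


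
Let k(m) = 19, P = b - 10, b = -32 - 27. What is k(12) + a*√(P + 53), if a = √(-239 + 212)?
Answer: 19 - 12*√3 ≈ -1.7846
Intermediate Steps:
b = -59
P = -69 (P = -59 - 10 = -69)
a = 3*I*√3 (a = √(-27) = 3*I*√3 ≈ 5.1962*I)
k(12) + a*√(P + 53) = 19 + (3*I*√3)*√(-69 + 53) = 19 + (3*I*√3)*√(-16) = 19 + (3*I*√3)*(4*I) = 19 - 12*√3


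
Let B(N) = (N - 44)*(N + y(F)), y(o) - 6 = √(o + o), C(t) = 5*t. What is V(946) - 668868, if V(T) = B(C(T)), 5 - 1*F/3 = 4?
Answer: 21524028 + 4686*√6 ≈ 2.1536e+7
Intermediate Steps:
F = 3 (F = 15 - 3*4 = 15 - 12 = 3)
y(o) = 6 + √2*√o (y(o) = 6 + √(o + o) = 6 + √(2*o) = 6 + √2*√o)
B(N) = (-44 + N)*(6 + N + √6) (B(N) = (N - 44)*(N + (6 + √2*√3)) = (-44 + N)*(N + (6 + √6)) = (-44 + N)*(6 + N + √6))
V(T) = -264 - 190*T - 44*√6 + 25*T² + 5*T*√6 (V(T) = -264 + (5*T)² - 44*√6 - 190*T + (5*T)*√6 = -264 + 25*T² - 44*√6 - 190*T + 5*T*√6 = -264 - 190*T - 44*√6 + 25*T² + 5*T*√6)
V(946) - 668868 = (-264 - 190*946 - 44*√6 + 25*946² + 5*946*√6) - 668868 = (-264 - 179740 - 44*√6 + 25*894916 + 4730*√6) - 668868 = (-264 - 179740 - 44*√6 + 22372900 + 4730*√6) - 668868 = (22192896 + 4686*√6) - 668868 = 21524028 + 4686*√6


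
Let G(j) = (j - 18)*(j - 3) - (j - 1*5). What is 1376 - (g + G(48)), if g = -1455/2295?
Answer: 10654/153 ≈ 69.634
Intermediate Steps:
G(j) = 5 - j + (-18 + j)*(-3 + j) (G(j) = (-18 + j)*(-3 + j) - (j - 5) = (-18 + j)*(-3 + j) - (-5 + j) = (-18 + j)*(-3 + j) + (5 - j) = 5 - j + (-18 + j)*(-3 + j))
g = -97/153 (g = -1455*1/2295 = -97/153 ≈ -0.63399)
1376 - (g + G(48)) = 1376 - (-97/153 + (59 + 48**2 - 22*48)) = 1376 - (-97/153 + (59 + 2304 - 1056)) = 1376 - (-97/153 + 1307) = 1376 - 1*199874/153 = 1376 - 199874/153 = 10654/153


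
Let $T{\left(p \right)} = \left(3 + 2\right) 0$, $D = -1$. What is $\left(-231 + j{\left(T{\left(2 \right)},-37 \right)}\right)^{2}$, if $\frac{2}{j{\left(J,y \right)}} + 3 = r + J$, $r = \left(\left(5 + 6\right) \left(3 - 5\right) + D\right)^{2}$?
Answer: $\frac{3690805504}{69169} \approx 53359.0$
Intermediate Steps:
$r = 529$ ($r = \left(\left(5 + 6\right) \left(3 - 5\right) - 1\right)^{2} = \left(11 \left(-2\right) - 1\right)^{2} = \left(-22 - 1\right)^{2} = \left(-23\right)^{2} = 529$)
$T{\left(p \right)} = 0$ ($T{\left(p \right)} = 5 \cdot 0 = 0$)
$j{\left(J,y \right)} = \frac{2}{526 + J}$ ($j{\left(J,y \right)} = \frac{2}{-3 + \left(529 + J\right)} = \frac{2}{526 + J}$)
$\left(-231 + j{\left(T{\left(2 \right)},-37 \right)}\right)^{2} = \left(-231 + \frac{2}{526 + 0}\right)^{2} = \left(-231 + \frac{2}{526}\right)^{2} = \left(-231 + 2 \cdot \frac{1}{526}\right)^{2} = \left(-231 + \frac{1}{263}\right)^{2} = \left(- \frac{60752}{263}\right)^{2} = \frac{3690805504}{69169}$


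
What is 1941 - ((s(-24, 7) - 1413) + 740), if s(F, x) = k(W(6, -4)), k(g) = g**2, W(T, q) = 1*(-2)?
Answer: 2610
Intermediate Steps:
W(T, q) = -2
s(F, x) = 4 (s(F, x) = (-2)**2 = 4)
1941 - ((s(-24, 7) - 1413) + 740) = 1941 - ((4 - 1413) + 740) = 1941 - (-1409 + 740) = 1941 - 1*(-669) = 1941 + 669 = 2610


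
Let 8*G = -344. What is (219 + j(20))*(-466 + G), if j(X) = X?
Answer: -121651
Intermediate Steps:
G = -43 (G = (1/8)*(-344) = -43)
(219 + j(20))*(-466 + G) = (219 + 20)*(-466 - 43) = 239*(-509) = -121651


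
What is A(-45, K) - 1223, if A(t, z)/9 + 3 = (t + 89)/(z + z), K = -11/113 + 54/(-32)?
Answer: -4391734/3227 ≈ -1360.9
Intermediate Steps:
K = -3227/1808 (K = -11*1/113 + 54*(-1/32) = -11/113 - 27/16 = -3227/1808 ≈ -1.7848)
A(t, z) = -27 + 9*(89 + t)/(2*z) (A(t, z) = -27 + 9*((t + 89)/(z + z)) = -27 + 9*((89 + t)/((2*z))) = -27 + 9*((89 + t)*(1/(2*z))) = -27 + 9*((89 + t)/(2*z)) = -27 + 9*(89 + t)/(2*z))
A(-45, K) - 1223 = 9*(89 - 45 - 6*(-3227/1808))/(2*(-3227/1808)) - 1223 = (9/2)*(-1808/3227)*(89 - 45 + 9681/904) - 1223 = (9/2)*(-1808/3227)*(49457/904) - 1223 = -445113/3227 - 1223 = -4391734/3227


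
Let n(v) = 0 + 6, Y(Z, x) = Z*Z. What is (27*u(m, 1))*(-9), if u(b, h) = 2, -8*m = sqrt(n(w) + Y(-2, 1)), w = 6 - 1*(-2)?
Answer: -486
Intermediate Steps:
Y(Z, x) = Z**2
w = 8 (w = 6 + 2 = 8)
n(v) = 6
m = -sqrt(10)/8 (m = -sqrt(6 + (-2)**2)/8 = -sqrt(6 + 4)/8 = -sqrt(10)/8 ≈ -0.39528)
(27*u(m, 1))*(-9) = (27*2)*(-9) = 54*(-9) = -486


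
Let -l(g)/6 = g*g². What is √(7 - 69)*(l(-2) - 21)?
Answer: 27*I*√62 ≈ 212.6*I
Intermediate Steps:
l(g) = -6*g³ (l(g) = -6*g*g² = -6*g³)
√(7 - 69)*(l(-2) - 21) = √(7 - 69)*(-6*(-2)³ - 21) = √(-62)*(-6*(-8) - 21) = (I*√62)*(48 - 21) = (I*√62)*27 = 27*I*√62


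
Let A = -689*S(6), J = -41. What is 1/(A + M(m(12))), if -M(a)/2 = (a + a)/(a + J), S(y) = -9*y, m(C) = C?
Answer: 29/1079022 ≈ 2.6876e-5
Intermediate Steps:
M(a) = -4*a/(-41 + a) (M(a) = -2*(a + a)/(a - 41) = -2*2*a/(-41 + a) = -4*a/(-41 + a))
A = 37206 (A = -(-6201)*6 = -689*(-54) = 37206)
1/(A + M(m(12))) = 1/(37206 - 4*12/(-41 + 12)) = 1/(37206 - 4*12/(-29)) = 1/(37206 - 4*12*(-1/29)) = 1/(37206 + 48/29) = 1/(1079022/29) = 29/1079022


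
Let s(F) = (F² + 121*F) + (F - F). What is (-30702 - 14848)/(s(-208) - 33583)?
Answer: 50/17 ≈ 2.9412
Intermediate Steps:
s(F) = F² + 121*F (s(F) = (F² + 121*F) + 0 = F² + 121*F)
(-30702 - 14848)/(s(-208) - 33583) = (-30702 - 14848)/(-208*(121 - 208) - 33583) = -45550/(-208*(-87) - 33583) = -45550/(18096 - 33583) = -45550/(-15487) = -45550*(-1/15487) = 50/17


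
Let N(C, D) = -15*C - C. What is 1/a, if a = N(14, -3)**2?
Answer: 1/50176 ≈ 1.9930e-5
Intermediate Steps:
N(C, D) = -16*C
a = 50176 (a = (-16*14)**2 = (-224)**2 = 50176)
1/a = 1/50176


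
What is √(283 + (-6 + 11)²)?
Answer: 2*√77 ≈ 17.550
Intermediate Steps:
√(283 + (-6 + 11)²) = √(283 + 5²) = √(283 + 25) = √308 = 2*√77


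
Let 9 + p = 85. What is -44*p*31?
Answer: -103664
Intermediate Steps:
p = 76 (p = -9 + 85 = 76)
-44*p*31 = -44*76*31 = -3344*31 = -103664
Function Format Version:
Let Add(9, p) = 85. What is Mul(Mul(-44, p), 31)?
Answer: -103664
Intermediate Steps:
p = 76 (p = Add(-9, 85) = 76)
Mul(Mul(-44, p), 31) = Mul(Mul(-44, 76), 31) = Mul(-3344, 31) = -103664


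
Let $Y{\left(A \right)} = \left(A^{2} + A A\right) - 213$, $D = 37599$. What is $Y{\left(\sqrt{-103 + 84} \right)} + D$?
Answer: $37348$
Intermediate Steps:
$Y{\left(A \right)} = -213 + 2 A^{2}$ ($Y{\left(A \right)} = \left(A^{2} + A^{2}\right) - 213 = 2 A^{2} - 213 = -213 + 2 A^{2}$)
$Y{\left(\sqrt{-103 + 84} \right)} + D = \left(-213 + 2 \left(\sqrt{-103 + 84}\right)^{2}\right) + 37599 = \left(-213 + 2 \left(\sqrt{-19}\right)^{2}\right) + 37599 = \left(-213 + 2 \left(i \sqrt{19}\right)^{2}\right) + 37599 = \left(-213 + 2 \left(-19\right)\right) + 37599 = \left(-213 - 38\right) + 37599 = -251 + 37599 = 37348$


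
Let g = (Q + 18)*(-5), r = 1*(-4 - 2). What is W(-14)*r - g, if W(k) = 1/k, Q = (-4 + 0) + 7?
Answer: 738/7 ≈ 105.43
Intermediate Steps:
r = -6 (r = 1*(-6) = -6)
Q = 3 (Q = -4 + 7 = 3)
g = -105 (g = (3 + 18)*(-5) = 21*(-5) = -105)
W(-14)*r - g = -6/(-14) - 1*(-105) = -1/14*(-6) + 105 = 3/7 + 105 = 738/7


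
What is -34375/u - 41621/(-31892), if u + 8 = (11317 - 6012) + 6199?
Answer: -154453121/91657608 ≈ -1.6851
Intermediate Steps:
u = 11496 (u = -8 + ((11317 - 6012) + 6199) = -8 + (5305 + 6199) = -8 + 11504 = 11496)
-34375/u - 41621/(-31892) = -34375/11496 - 41621/(-31892) = -34375*1/11496 - 41621*(-1/31892) = -34375/11496 + 41621/31892 = -154453121/91657608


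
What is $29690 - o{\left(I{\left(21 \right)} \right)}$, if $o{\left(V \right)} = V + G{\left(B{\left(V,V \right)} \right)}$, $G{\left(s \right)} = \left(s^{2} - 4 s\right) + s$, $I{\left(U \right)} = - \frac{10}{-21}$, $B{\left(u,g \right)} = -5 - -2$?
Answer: $\frac{623102}{21} \approx 29672.0$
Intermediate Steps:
$B{\left(u,g \right)} = -3$ ($B{\left(u,g \right)} = -5 + 2 = -3$)
$I{\left(U \right)} = \frac{10}{21}$ ($I{\left(U \right)} = \left(-10\right) \left(- \frac{1}{21}\right) = \frac{10}{21}$)
$G{\left(s \right)} = s^{2} - 3 s$
$o{\left(V \right)} = 18 + V$ ($o{\left(V \right)} = V - 3 \left(-3 - 3\right) = V - -18 = V + 18 = 18 + V$)
$29690 - o{\left(I{\left(21 \right)} \right)} = 29690 - \left(18 + \frac{10}{21}\right) = 29690 - \frac{388}{21} = \frac{623102}{21}$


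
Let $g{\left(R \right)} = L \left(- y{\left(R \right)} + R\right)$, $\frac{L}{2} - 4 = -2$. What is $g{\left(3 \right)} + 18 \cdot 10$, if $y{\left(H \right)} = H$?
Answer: $180$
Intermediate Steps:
$L = 4$ ($L = 8 + 2 \left(-2\right) = 8 - 4 = 4$)
$g{\left(R \right)} = 0$ ($g{\left(R \right)} = 4 \left(- R + R\right) = 4 \cdot 0 = 0$)
$g{\left(3 \right)} + 18 \cdot 10 = 0 + 18 \cdot 10 = 0 + 180 = 180$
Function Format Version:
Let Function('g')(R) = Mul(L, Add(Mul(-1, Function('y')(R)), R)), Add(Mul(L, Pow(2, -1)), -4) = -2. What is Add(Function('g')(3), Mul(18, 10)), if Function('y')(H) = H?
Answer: 180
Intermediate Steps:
L = 4 (L = Add(8, Mul(2, -2)) = Add(8, -4) = 4)
Function('g')(R) = 0 (Function('g')(R) = Mul(4, Add(Mul(-1, R), R)) = Mul(4, 0) = 0)
Add(Function('g')(3), Mul(18, 10)) = Add(0, Mul(18, 10)) = Add(0, 180) = 180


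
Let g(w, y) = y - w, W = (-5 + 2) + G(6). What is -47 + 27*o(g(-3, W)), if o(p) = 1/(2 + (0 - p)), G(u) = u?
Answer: -215/4 ≈ -53.750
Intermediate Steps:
W = 3 (W = (-5 + 2) + 6 = -3 + 6 = 3)
o(p) = 1/(2 - p)
-47 + 27*o(g(-3, W)) = -47 + 27*(-1/(-2 + (3 - 1*(-3)))) = -47 + 27*(-1/(-2 + (3 + 3))) = -47 + 27*(-1/(-2 + 6)) = -47 + 27*(-1/4) = -47 + 27*(-1*¼) = -47 + 27*(-¼) = -47 - 27/4 = -215/4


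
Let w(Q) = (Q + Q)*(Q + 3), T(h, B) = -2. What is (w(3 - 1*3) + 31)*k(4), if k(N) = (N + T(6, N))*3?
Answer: 186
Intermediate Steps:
k(N) = -6 + 3*N (k(N) = (N - 2)*3 = (-2 + N)*3 = -6 + 3*N)
w(Q) = 2*Q*(3 + Q) (w(Q) = (2*Q)*(3 + Q) = 2*Q*(3 + Q))
(w(3 - 1*3) + 31)*k(4) = (2*(3 - 1*3)*(3 + (3 - 1*3)) + 31)*(-6 + 3*4) = (2*(3 - 3)*(3 + (3 - 3)) + 31)*(-6 + 12) = (2*0*(3 + 0) + 31)*6 = (2*0*3 + 31)*6 = (0 + 31)*6 = 31*6 = 186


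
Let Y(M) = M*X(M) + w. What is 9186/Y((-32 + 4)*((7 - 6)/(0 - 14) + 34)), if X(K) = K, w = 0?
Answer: 4593/451250 ≈ 0.010178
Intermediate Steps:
Y(M) = M² (Y(M) = M*M + 0 = M² + 0 = M²)
9186/Y((-32 + 4)*((7 - 6)/(0 - 14) + 34)) = 9186/(((-32 + 4)*((7 - 6)/(0 - 14) + 34))²) = 9186/((-28*(1/(-14) + 34))²) = 9186/((-28*(1*(-1/14) + 34))²) = 9186/((-28*(-1/14 + 34))²) = 9186/((-28*475/14)²) = 9186/((-950)²) = 9186/902500 = 9186*(1/902500) = 4593/451250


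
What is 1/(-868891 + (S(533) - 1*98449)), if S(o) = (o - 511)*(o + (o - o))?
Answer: -1/955614 ≈ -1.0464e-6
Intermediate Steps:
S(o) = o*(-511 + o) (S(o) = (-511 + o)*(o + 0) = (-511 + o)*o = o*(-511 + o))
1/(-868891 + (S(533) - 1*98449)) = 1/(-868891 + (533*(-511 + 533) - 1*98449)) = 1/(-868891 + (533*22 - 98449)) = 1/(-868891 + (11726 - 98449)) = 1/(-868891 - 86723) = 1/(-955614) = -1/955614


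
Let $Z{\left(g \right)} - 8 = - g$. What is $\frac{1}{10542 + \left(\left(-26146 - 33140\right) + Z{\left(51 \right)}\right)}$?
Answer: $- \frac{1}{48787} \approx -2.0497 \cdot 10^{-5}$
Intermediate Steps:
$Z{\left(g \right)} = 8 - g$
$\frac{1}{10542 + \left(\left(-26146 - 33140\right) + Z{\left(51 \right)}\right)} = \frac{1}{10542 + \left(\left(-26146 - 33140\right) + \left(8 - 51\right)\right)} = \frac{1}{10542 + \left(-59286 + \left(8 - 51\right)\right)} = \frac{1}{10542 - 59329} = \frac{1}{-48787} = - \frac{1}{48787}$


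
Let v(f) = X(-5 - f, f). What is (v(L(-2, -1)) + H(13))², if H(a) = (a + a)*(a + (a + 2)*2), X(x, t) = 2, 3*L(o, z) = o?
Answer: 1254400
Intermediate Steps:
L(o, z) = o/3
v(f) = 2
H(a) = 2*a*(4 + 3*a) (H(a) = (2*a)*(a + (2 + a)*2) = (2*a)*(a + (4 + 2*a)) = (2*a)*(4 + 3*a) = 2*a*(4 + 3*a))
(v(L(-2, -1)) + H(13))² = (2 + 2*13*(4 + 3*13))² = (2 + 2*13*(4 + 39))² = (2 + 2*13*43)² = (2 + 1118)² = 1120² = 1254400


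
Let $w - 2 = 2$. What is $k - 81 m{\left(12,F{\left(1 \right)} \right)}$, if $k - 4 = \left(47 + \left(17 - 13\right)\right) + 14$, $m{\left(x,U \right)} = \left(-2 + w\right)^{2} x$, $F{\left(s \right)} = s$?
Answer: $-3819$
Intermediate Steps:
$w = 4$ ($w = 2 + 2 = 4$)
$m{\left(x,U \right)} = 4 x$ ($m{\left(x,U \right)} = \left(-2 + 4\right)^{2} x = 2^{2} x = 4 x$)
$k = 69$ ($k = 4 + \left(\left(47 + \left(17 - 13\right)\right) + 14\right) = 4 + \left(\left(47 + 4\right) + 14\right) = 4 + \left(51 + 14\right) = 4 + 65 = 69$)
$k - 81 m{\left(12,F{\left(1 \right)} \right)} = 69 - 81 \cdot 4 \cdot 12 = 69 - 3888 = -3819$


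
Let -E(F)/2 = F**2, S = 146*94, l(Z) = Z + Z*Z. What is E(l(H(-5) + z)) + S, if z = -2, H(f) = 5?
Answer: 13436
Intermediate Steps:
l(Z) = Z + Z**2
S = 13724
E(F) = -2*F**2
E(l(H(-5) + z)) + S = -2*(1 + (5 - 2))**2*(5 - 2)**2 + 13724 = -2*9*(1 + 3)**2 + 13724 = -2*(3*4)**2 + 13724 = -2*12**2 + 13724 = -2*144 + 13724 = -288 + 13724 = 13436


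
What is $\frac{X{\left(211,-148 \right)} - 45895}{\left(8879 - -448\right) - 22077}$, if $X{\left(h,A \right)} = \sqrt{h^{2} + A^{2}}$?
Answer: $\frac{9179}{2550} - \frac{\sqrt{2657}}{2550} \approx 3.5794$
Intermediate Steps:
$X{\left(h,A \right)} = \sqrt{A^{2} + h^{2}}$
$\frac{X{\left(211,-148 \right)} - 45895}{\left(8879 - -448\right) - 22077} = \frac{\sqrt{\left(-148\right)^{2} + 211^{2}} - 45895}{\left(8879 - -448\right) - 22077} = \frac{\sqrt{21904 + 44521} - 45895}{\left(8879 + 448\right) - 22077} = \frac{\sqrt{66425} - 45895}{9327 - 22077} = \frac{5 \sqrt{2657} - 45895}{-12750} = \left(-45895 + 5 \sqrt{2657}\right) \left(- \frac{1}{12750}\right) = \frac{9179}{2550} - \frac{\sqrt{2657}}{2550}$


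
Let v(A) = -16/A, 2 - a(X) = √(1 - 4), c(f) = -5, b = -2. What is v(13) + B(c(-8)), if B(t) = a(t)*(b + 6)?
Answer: 88/13 - 4*I*√3 ≈ 6.7692 - 6.9282*I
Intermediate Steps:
a(X) = 2 - I*√3 (a(X) = 2 - √(1 - 4) = 2 - √(-3) = 2 - I*√3)
B(t) = 8 - 4*I*√3 (B(t) = (2 - I*√3)*(-2 + 6) = (2 - I*√3)*4 = 8 - 4*I*√3)
v(13) + B(c(-8)) = -16/13 + (8 - 4*I*√3) = 88/13 - 4*I*√3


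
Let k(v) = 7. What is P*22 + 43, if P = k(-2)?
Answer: 197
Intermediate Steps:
P = 7
P*22 + 43 = 7*22 + 43 = 154 + 43 = 197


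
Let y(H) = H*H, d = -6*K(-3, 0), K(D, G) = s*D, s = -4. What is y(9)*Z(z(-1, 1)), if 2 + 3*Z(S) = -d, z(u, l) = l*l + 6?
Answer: 1890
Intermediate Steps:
K(D, G) = -4*D
d = -72 (d = -(-24)*(-3) = -6*12 = -72)
z(u, l) = 6 + l² (z(u, l) = l² + 6 = 6 + l²)
Z(S) = 70/3 (Z(S) = -⅔ + (-1*(-72))/3 = -⅔ + (⅓)*72 = -⅔ + 24 = 70/3)
y(H) = H²
y(9)*Z(z(-1, 1)) = 9²*(70/3) = 81*(70/3) = 1890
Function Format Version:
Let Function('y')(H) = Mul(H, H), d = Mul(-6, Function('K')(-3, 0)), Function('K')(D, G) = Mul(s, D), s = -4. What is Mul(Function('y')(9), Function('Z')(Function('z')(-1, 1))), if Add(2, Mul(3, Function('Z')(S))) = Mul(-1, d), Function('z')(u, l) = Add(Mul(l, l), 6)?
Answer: 1890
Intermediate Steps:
Function('K')(D, G) = Mul(-4, D)
d = -72 (d = Mul(-6, Mul(-4, -3)) = Mul(-6, 12) = -72)
Function('z')(u, l) = Add(6, Pow(l, 2)) (Function('z')(u, l) = Add(Pow(l, 2), 6) = Add(6, Pow(l, 2)))
Function('Z')(S) = Rational(70, 3) (Function('Z')(S) = Add(Rational(-2, 3), Mul(Rational(1, 3), Mul(-1, -72))) = Add(Rational(-2, 3), Mul(Rational(1, 3), 72)) = Add(Rational(-2, 3), 24) = Rational(70, 3))
Function('y')(H) = Pow(H, 2)
Mul(Function('y')(9), Function('Z')(Function('z')(-1, 1))) = Mul(Pow(9, 2), Rational(70, 3)) = Mul(81, Rational(70, 3)) = 1890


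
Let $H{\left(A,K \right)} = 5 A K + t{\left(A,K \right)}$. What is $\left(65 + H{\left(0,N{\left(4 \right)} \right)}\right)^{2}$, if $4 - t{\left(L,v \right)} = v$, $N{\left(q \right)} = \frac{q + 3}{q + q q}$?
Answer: $\frac{1885129}{400} \approx 4712.8$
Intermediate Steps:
$N{\left(q \right)} = \frac{3 + q}{q + q^{2}}$
$t{\left(L,v \right)} = 4 - v$
$H{\left(A,K \right)} = 4 - K + 5 A K$ ($H{\left(A,K \right)} = 5 A K - \left(-4 + K\right) = 4 - K + 5 A K$)
$\left(65 + H{\left(0,N{\left(4 \right)} \right)}\right)^{2} = \left(65 + \left(4 - \frac{3 + 4}{4 \left(1 + 4\right)} + 5 \cdot 0 \frac{3 + 4}{4 \left(1 + 4\right)}\right)\right)^{2} = \left(65 + \left(4 - \frac{1}{4} \cdot \frac{1}{5} \cdot 7 + 5 \cdot 0 \cdot \frac{1}{4} \cdot \frac{1}{5} \cdot 7\right)\right)^{2} = \left(65 + \left(4 - \frac{7}{20} + 5 \cdot 0 \cdot \frac{7}{20}\right)\right)^{2} = \left(65 + \left(4 - \frac{7}{20} + 0\right)\right)^{2} = \left(65 + \frac{73}{20}\right)^{2} = \left(\frac{1373}{20}\right)^{2} = \frac{1885129}{400}$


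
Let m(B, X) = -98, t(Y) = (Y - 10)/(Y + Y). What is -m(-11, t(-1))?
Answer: 98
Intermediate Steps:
t(Y) = (-10 + Y)/(2*Y) (t(Y) = (-10 + Y)/((2*Y)) = (-10 + Y)*(1/(2*Y)) = (-10 + Y)/(2*Y))
-m(-11, t(-1)) = -1*(-98) = 98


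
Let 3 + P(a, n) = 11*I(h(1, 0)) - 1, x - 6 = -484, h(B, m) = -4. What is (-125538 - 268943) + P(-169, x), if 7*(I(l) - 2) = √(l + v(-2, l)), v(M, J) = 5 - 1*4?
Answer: -394463 + 11*I*√3/7 ≈ -3.9446e+5 + 2.7218*I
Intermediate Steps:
x = -478 (x = 6 - 484 = -478)
v(M, J) = 1 (v(M, J) = 5 - 4 = 1)
I(l) = 2 + √(1 + l)/7 (I(l) = 2 + √(l + 1)/7 = 2 + √(1 + l)/7)
P(a, n) = 18 + 11*I*√3/7 (P(a, n) = -3 + (11*(2 + √(1 - 4)/7) - 1) = -3 + (11*(2 + √(-3)/7) - 1) = -3 + (11*(2 + (I*√3)/7) - 1) = -3 + (11*(2 + I*√3/7) - 1) = -3 + ((22 + 11*I*√3/7) - 1) = -3 + (21 + 11*I*√3/7) = 18 + 11*I*√3/7)
(-125538 - 268943) + P(-169, x) = (-125538 - 268943) + (18 + 11*I*√3/7) = -394481 + (18 + 11*I*√3/7) = -394463 + 11*I*√3/7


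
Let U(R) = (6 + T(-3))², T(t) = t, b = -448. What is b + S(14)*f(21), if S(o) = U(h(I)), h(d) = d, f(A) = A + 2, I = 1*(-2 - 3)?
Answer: -241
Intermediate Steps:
I = -5 (I = 1*(-5) = -5)
f(A) = 2 + A
U(R) = 9 (U(R) = (6 - 3)² = 3² = 9)
S(o) = 9
b + S(14)*f(21) = -448 + 9*(2 + 21) = -448 + 9*23 = -448 + 207 = -241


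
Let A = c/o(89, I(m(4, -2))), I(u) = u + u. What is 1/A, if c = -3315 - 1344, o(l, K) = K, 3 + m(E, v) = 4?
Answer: -2/4659 ≈ -0.00042928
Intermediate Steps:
m(E, v) = 1 (m(E, v) = -3 + 4 = 1)
I(u) = 2*u
c = -4659
A = -4659/2 (A = -4659/(2*1) = -4659/2 ≈ -2329.5)
1/A = 1/(-4659/2) = -2/4659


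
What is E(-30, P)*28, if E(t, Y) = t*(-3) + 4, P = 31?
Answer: 2632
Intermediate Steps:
E(t, Y) = 4 - 3*t (E(t, Y) = -3*t + 4 = 4 - 3*t)
E(-30, P)*28 = (4 - 3*(-30))*28 = (4 + 90)*28 = 94*28 = 2632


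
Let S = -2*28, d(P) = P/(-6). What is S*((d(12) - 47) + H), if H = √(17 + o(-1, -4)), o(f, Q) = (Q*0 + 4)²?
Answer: 2744 - 56*√33 ≈ 2422.3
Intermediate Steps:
o(f, Q) = 16 (o(f, Q) = (0 + 4)² = 4² = 16)
d(P) = -P/6 (d(P) = P*(-⅙) = -P/6)
H = √33 (H = √(17 + 16) = √33 ≈ 5.7446)
S = -56
S*((d(12) - 47) + H) = -56*((-⅙*12 - 47) + √33) = -56*((-2 - 47) + √33) = -56*(-49 + √33) = 2744 - 56*√33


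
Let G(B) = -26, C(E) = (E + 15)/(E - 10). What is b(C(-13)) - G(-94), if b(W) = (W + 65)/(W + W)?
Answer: -1389/4 ≈ -347.25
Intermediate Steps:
C(E) = (15 + E)/(-10 + E)
b(W) = (65 + W)/(2*W) (b(W) = (65 + W)/((2*W)) = (65 + W)*(1/(2*W)) = (65 + W)/(2*W))
b(C(-13)) - G(-94) = (65 + (15 - 13)/(-10 - 13))/(2*(((15 - 13)/(-10 - 13)))) - 1*(-26) = (65 + 2/(-23))/(2*((2/(-23)))) + 26 = (65 - 1/23*2)/(2*((-1/23*2))) + 26 = (65 - 2/23)/(2*(-2/23)) + 26 = (½)*(-23/2)*(1493/23) + 26 = -1493/4 + 26 = -1389/4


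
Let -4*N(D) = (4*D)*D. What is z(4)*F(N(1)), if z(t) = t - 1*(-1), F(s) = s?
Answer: -5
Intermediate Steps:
N(D) = -D**2 (N(D) = -4*D*D/4 = -D**2)
z(t) = 1 + t (z(t) = t + 1 = 1 + t)
z(4)*F(N(1)) = (1 + 4)*(-1*1**2) = 5*(-1*1) = 5*(-1) = -5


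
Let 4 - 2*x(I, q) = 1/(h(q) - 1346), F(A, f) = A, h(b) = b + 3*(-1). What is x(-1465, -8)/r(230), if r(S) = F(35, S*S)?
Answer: 5429/94990 ≈ 0.057153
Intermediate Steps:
h(b) = -3 + b (h(b) = b - 3 = -3 + b)
x(I, q) = 2 - 1/(2*(-1349 + q)) (x(I, q) = 2 - 1/(2*((-3 + q) - 1346)) = 2 - 1/(2*(-1349 + q)))
r(S) = 35
x(-1465, -8)/r(230) = ((-5397 + 4*(-8))/(2*(-1349 - 8)))/35 = ((½)*(-5397 - 32)/(-1357))*(1/35) = ((½)*(-1/1357)*(-5429))*(1/35) = (5429/2714)*(1/35) = 5429/94990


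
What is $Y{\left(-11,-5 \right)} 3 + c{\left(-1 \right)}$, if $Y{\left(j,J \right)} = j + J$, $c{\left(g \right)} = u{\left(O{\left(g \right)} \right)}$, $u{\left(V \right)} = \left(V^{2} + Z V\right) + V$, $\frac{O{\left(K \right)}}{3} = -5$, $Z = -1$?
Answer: $177$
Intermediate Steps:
$O{\left(K \right)} = -15$ ($O{\left(K \right)} = 3 \left(-5\right) = -15$)
$u{\left(V \right)} = V^{2}$ ($u{\left(V \right)} = \left(V^{2} - V\right) + V = V^{2}$)
$c{\left(g \right)} = 225$ ($c{\left(g \right)} = \left(-15\right)^{2} = 225$)
$Y{\left(j,J \right)} = J + j$
$Y{\left(-11,-5 \right)} 3 + c{\left(-1 \right)} = \left(-5 - 11\right) 3 + 225 = \left(-16\right) 3 + 225 = -48 + 225 = 177$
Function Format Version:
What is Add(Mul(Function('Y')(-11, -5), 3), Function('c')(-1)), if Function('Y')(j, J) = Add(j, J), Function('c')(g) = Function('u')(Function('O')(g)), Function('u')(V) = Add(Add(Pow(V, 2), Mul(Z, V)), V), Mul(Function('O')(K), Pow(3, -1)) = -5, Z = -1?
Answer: 177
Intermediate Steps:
Function('O')(K) = -15 (Function('O')(K) = Mul(3, -5) = -15)
Function('u')(V) = Pow(V, 2) (Function('u')(V) = Add(Add(Pow(V, 2), Mul(-1, V)), V) = Pow(V, 2))
Function('c')(g) = 225 (Function('c')(g) = Pow(-15, 2) = 225)
Function('Y')(j, J) = Add(J, j)
Add(Mul(Function('Y')(-11, -5), 3), Function('c')(-1)) = Add(Mul(Add(-5, -11), 3), 225) = Add(Mul(-16, 3), 225) = Add(-48, 225) = 177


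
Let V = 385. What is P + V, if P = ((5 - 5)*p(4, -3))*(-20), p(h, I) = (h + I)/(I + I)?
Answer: 385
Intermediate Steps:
p(h, I) = (I + h)/(2*I) (p(h, I) = (I + h)/((2*I)) = (I + h)*(1/(2*I)) = (I + h)/(2*I))
P = 0 (P = ((5 - 5)*((½)*(-3 + 4)/(-3)))*(-20) = (0*((½)*(-⅓)*1))*(-20) = (0*(-⅙))*(-20) = 0*(-20) = 0)
P + V = 0 + 385 = 385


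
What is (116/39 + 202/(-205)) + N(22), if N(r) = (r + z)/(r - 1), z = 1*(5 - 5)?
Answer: 56648/18655 ≈ 3.0366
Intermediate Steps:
z = 0 (z = 1*0 = 0)
N(r) = r/(-1 + r) (N(r) = (r + 0)/(r - 1) = r/(-1 + r))
(116/39 + 202/(-205)) + N(22) = (116/39 + 202/(-205)) + 22/(-1 + 22) = (116*(1/39) + 202*(-1/205)) + 22/21 = (116/39 - 202/205) + 22*(1/21) = 15902/7995 + 22/21 = 56648/18655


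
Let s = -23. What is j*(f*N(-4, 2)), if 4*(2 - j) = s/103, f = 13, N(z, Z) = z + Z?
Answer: -11011/206 ≈ -53.451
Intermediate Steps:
N(z, Z) = Z + z
j = 847/412 (j = 2 - (-23)/(4*103) = 2 - ¼*(-23/103) = 2 + 23/412 = 847/412 ≈ 2.0558)
j*(f*N(-4, 2)) = 847*(13*(2 - 4))/412 = 847*(13*(-2))/412 = (847/412)*(-26) = -11011/206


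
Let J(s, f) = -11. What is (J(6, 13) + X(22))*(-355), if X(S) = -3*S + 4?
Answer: 25915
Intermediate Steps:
X(S) = 4 - 3*S
(J(6, 13) + X(22))*(-355) = (-11 + (4 - 3*22))*(-355) = (-11 + (4 - 66))*(-355) = (-11 - 62)*(-355) = -73*(-355) = 25915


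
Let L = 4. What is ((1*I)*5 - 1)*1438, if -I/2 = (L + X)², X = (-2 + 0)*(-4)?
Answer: -2072158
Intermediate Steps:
X = 8 (X = -2*(-4) = 8)
I = -288 (I = -2*(4 + 8)² = -2*12² = -2*144 = -288)
((1*I)*5 - 1)*1438 = ((1*(-288))*5 - 1)*1438 = (-288*5 - 1)*1438 = (-1440 - 1)*1438 = -1441*1438 = -2072158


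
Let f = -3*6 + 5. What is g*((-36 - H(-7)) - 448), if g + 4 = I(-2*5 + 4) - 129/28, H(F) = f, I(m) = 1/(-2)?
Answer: 120105/28 ≈ 4289.5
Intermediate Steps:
I(m) = -½
f = -13 (f = -18 + 5 = -13)
H(F) = -13
g = -255/28 (g = -4 + (-½ - 129/28) = -4 - 143/28 = -255/28 ≈ -9.1071)
g*((-36 - H(-7)) - 448) = -255*((-36 - 1*(-13)) - 448)/28 = -255*((-36 + 13) - 448)/28 = -255*(-23 - 448)/28 = -255/28*(-471) = 120105/28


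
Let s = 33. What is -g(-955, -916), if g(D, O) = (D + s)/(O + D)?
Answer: -922/1871 ≈ -0.49278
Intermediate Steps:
g(D, O) = (33 + D)/(D + O) (g(D, O) = (D + 33)/(O + D) = (33 + D)/(D + O))
-g(-955, -916) = -(33 - 955)/(-955 - 916) = -(-922)/(-1871) = -(-1)*(-922)/1871 = -1*922/1871 = -922/1871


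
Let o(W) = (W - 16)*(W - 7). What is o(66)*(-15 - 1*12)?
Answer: -79650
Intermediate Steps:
o(W) = (-16 + W)*(-7 + W)
o(66)*(-15 - 1*12) = (112 + 66**2 - 23*66)*(-15 - 1*12) = (112 + 4356 - 1518)*(-15 - 12) = 2950*(-27) = -79650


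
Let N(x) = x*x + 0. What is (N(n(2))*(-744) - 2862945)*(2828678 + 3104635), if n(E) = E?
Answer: -17004406326273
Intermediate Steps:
N(x) = x² (N(x) = x² + 0 = x²)
(N(n(2))*(-744) - 2862945)*(2828678 + 3104635) = (2²*(-744) - 2862945)*(2828678 + 3104635) = (4*(-744) - 2862945)*5933313 = (-2976 - 2862945)*5933313 = -2865921*5933313 = -17004406326273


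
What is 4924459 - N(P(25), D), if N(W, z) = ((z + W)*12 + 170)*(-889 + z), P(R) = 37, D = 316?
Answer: 7449097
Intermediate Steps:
N(W, z) = (-889 + z)*(170 + 12*W + 12*z) (N(W, z) = ((W + z)*12 + 170)*(-889 + z) = ((12*W + 12*z) + 170)*(-889 + z) = (170 + 12*W + 12*z)*(-889 + z) = (-889 + z)*(170 + 12*W + 12*z))
4924459 - N(P(25), D) = 4924459 - (-151130 - 10668*37 - 10498*316 + 12*316² + 12*37*316) = 4924459 - (-151130 - 394716 - 3317368 + 12*99856 + 140304) = 4924459 - (-151130 - 394716 - 3317368 + 1198272 + 140304) = 4924459 - 1*(-2524638) = 4924459 + 2524638 = 7449097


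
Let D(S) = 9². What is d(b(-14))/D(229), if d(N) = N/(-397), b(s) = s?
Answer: 14/32157 ≈ 0.00043536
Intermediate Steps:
D(S) = 81
d(N) = -N/397 (d(N) = N*(-1/397) = -N/397)
d(b(-14))/D(229) = -1/397*(-14)/81 = (14/397)*(1/81) = 14/32157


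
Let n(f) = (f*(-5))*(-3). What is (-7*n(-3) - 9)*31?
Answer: 9486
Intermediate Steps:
n(f) = 15*f (n(f) = -5*f*(-3) = 15*f)
(-7*n(-3) - 9)*31 = (-105*(-3) - 9)*31 = (-7*(-45) - 9)*31 = (315 - 9)*31 = 306*31 = 9486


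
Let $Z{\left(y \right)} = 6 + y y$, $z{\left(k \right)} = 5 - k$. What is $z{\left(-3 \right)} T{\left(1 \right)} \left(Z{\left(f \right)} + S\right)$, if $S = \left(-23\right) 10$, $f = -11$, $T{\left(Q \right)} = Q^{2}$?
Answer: $-824$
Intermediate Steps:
$S = -230$
$Z{\left(y \right)} = 6 + y^{2}$
$z{\left(-3 \right)} T{\left(1 \right)} \left(Z{\left(f \right)} + S\right) = \left(5 - -3\right) 1^{2} \left(\left(6 + \left(-11\right)^{2}\right) - 230\right) = \left(5 + 3\right) 1 \left(\left(6 + 121\right) - 230\right) = 8 \cdot 1 \left(127 - 230\right) = 8 \left(-103\right) = -824$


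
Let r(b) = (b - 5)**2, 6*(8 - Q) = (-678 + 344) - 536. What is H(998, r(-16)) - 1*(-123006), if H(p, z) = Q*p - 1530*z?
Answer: -399030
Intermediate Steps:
Q = 153 (Q = 8 - ((-678 + 344) - 536)/6 = 8 - (-334 - 536)/6 = 8 - 1/6*(-870) = 8 + 145 = 153)
r(b) = (-5 + b)**2
H(p, z) = -1530*z + 153*p (H(p, z) = 153*p - 1530*z = -1530*z + 153*p)
H(998, r(-16)) - 1*(-123006) = (-1530*(-5 - 16)**2 + 153*998) - 1*(-123006) = (-1530*(-21)**2 + 152694) + 123006 = (-1530*441 + 152694) + 123006 = (-674730 + 152694) + 123006 = -522036 + 123006 = -399030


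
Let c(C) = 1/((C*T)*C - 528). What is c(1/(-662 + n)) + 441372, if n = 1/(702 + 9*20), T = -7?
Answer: 79449354678285859031/180005426305260 ≈ 4.4137e+5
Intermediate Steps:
n = 1/882 (n = 1/(702 + 180) = 1/882 ≈ 0.0011338)
c(C) = 1/(-528 - 7*C²) (c(C) = 1/((C*(-7))*C - 528) = 1/((-7*C)*C - 528) = 1/(-7*C² - 528) = 1/(-528 - 7*C²))
c(1/(-662 + n)) + 441372 = -1/(528 + 7*(1/(-662 + 1/882))²) + 441372 = -1/(528 + 7*(1/(-583883/882))²) + 441372 = -1/(528 + 7*(-882/583883)²) + 441372 = -1/(528 + 7*(777924/340919357689)) + 441372 = -1/(528 + 5445468/340919357689) + 441372 = -1/180005426305260/340919357689 + 441372 = -1*340919357689/180005426305260 + 441372 = -340919357689/180005426305260 + 441372 = 79449354678285859031/180005426305260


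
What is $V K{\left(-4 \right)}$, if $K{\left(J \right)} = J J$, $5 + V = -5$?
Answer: $-160$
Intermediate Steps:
$V = -10$ ($V = -5 - 5 = -10$)
$K{\left(J \right)} = J^{2}$
$V K{\left(-4 \right)} = - 10 \left(-4\right)^{2} = \left(-10\right) 16 = -160$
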